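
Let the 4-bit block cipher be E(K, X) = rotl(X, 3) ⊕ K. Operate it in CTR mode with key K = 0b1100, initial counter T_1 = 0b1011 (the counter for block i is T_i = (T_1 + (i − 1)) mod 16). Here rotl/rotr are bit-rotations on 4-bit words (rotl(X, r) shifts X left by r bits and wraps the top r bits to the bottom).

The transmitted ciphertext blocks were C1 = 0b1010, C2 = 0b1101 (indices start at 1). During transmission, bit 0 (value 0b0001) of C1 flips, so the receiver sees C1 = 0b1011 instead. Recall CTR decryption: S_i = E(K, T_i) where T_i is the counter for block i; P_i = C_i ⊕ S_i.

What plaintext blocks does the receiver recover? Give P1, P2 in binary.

Only C1 changed, to 0b1011. In CTR, a change in C_i flips the same bit in P_i only; the keystream is unaffected. Decrypting the received ciphertext:
P1: T = 0b1011, S = E(K, T) = 0b0001; 0b1011 ⊕ 0b0001 = 0b1010.
P2: T = 0b1100, S = E(K, T) = 0b1010; 0b1101 ⊕ 0b1010 = 0b0111.
Blocks that differ from the original plaintext: P1.

P1 = 0b1010, P2 = 0b0111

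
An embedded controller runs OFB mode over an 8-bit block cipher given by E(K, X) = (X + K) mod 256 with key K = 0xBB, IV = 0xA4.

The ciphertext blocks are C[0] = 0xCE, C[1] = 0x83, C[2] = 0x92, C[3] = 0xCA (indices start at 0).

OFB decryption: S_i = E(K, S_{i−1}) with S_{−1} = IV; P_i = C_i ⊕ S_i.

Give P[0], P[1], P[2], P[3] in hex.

P[0] = 0x91, P[1] = 0x99, P[2] = 0x47, P[3] = 0x5A

P[0]: S = E(K, 0xA4) = 0x5F; 0xCE ⊕ 0x5F = 0x91.
P[1]: S = E(K, 0x5F) = 0x1A; 0x83 ⊕ 0x1A = 0x99.
P[2]: S = E(K, 0x1A) = 0xD5; 0x92 ⊕ 0xD5 = 0x47.
P[3]: S = E(K, 0xD5) = 0x90; 0xCA ⊕ 0x90 = 0x5A.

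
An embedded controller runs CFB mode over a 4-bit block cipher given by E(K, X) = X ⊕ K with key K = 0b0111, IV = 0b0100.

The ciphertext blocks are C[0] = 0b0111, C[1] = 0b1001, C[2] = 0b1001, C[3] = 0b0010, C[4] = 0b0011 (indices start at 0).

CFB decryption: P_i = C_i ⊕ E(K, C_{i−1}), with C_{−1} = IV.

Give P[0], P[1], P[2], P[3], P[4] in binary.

P[0]: E(K, 0b0100) = 0b0011; 0b0111 ⊕ 0b0011 = 0b0100.
P[1]: E(K, 0b0111) = 0b0000; 0b1001 ⊕ 0b0000 = 0b1001.
P[2]: E(K, 0b1001) = 0b1110; 0b1001 ⊕ 0b1110 = 0b0111.
P[3]: E(K, 0b1001) = 0b1110; 0b0010 ⊕ 0b1110 = 0b1100.
P[4]: E(K, 0b0010) = 0b0101; 0b0011 ⊕ 0b0101 = 0b0110.

P[0] = 0b0100, P[1] = 0b1001, P[2] = 0b0111, P[3] = 0b1100, P[4] = 0b0110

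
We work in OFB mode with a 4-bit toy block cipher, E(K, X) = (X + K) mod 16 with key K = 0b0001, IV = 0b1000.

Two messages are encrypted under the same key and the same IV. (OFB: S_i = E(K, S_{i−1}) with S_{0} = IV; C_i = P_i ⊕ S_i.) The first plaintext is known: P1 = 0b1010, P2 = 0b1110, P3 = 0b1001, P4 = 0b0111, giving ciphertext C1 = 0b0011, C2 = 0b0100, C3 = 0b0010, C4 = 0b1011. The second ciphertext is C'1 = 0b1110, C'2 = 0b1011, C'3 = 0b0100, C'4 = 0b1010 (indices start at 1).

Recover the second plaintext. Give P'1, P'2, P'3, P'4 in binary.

In OFB with a reused IV, both messages share the same keystream S_i, so C_i ⊕ C'_i = P_i ⊕ P'_i and thus P'_i = P_i ⊕ C_i ⊕ C'_i.
P'1: 0b1010 ⊕ 0b0011 ⊕ 0b1110 = 0b0111.
P'2: 0b1110 ⊕ 0b0100 ⊕ 0b1011 = 0b0001.
P'3: 0b1001 ⊕ 0b0010 ⊕ 0b0100 = 0b1111.
P'4: 0b0111 ⊕ 0b1011 ⊕ 0b1010 = 0b0110.

P'1 = 0b0111, P'2 = 0b0001, P'3 = 0b1111, P'4 = 0b0110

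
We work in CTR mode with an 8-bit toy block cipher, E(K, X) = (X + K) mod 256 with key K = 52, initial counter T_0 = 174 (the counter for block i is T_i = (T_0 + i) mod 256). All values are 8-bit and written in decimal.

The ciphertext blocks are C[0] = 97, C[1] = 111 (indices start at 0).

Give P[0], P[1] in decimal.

P[0] = 131, P[1] = 140

CTR decryption: S_i = E(K, T_i) where T_i is the counter for block i; P_i = C_i ⊕ S_i.
P[0]: T = 174, S = E(K, T) = 226; 97 ⊕ 226 = 131.
P[1]: T = 175, S = E(K, T) = 227; 111 ⊕ 227 = 140.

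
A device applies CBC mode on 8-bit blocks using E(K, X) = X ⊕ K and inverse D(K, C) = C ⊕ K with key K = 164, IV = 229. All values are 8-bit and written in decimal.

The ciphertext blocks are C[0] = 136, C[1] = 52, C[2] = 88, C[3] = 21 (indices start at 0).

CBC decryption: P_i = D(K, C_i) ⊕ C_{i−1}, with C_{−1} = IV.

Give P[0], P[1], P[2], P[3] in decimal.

P[0]: D(K, 136) = 44; 44 ⊕ 229 = 201.
P[1]: D(K, 52) = 144; 144 ⊕ 136 = 24.
P[2]: D(K, 88) = 252; 252 ⊕ 52 = 200.
P[3]: D(K, 21) = 177; 177 ⊕ 88 = 233.

P[0] = 201, P[1] = 24, P[2] = 200, P[3] = 233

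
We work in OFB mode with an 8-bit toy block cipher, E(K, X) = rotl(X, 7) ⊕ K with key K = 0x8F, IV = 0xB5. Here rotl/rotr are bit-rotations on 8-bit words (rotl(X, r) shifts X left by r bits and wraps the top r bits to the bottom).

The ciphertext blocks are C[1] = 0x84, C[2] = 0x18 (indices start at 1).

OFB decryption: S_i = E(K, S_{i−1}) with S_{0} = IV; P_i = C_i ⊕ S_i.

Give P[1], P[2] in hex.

P[1] = 0xD1, P[2] = 0x3D

P[1]: S = E(K, 0xB5) = 0x55; 0x84 ⊕ 0x55 = 0xD1.
P[2]: S = E(K, 0x55) = 0x25; 0x18 ⊕ 0x25 = 0x3D.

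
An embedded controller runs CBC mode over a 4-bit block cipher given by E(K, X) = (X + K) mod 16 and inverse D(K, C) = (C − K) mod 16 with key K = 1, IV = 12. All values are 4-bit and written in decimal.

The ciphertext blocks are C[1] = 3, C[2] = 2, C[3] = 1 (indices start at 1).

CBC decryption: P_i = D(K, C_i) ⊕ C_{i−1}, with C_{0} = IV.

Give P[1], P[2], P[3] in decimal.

P[1]: D(K, 3) = 2; 2 ⊕ 12 = 14.
P[2]: D(K, 2) = 1; 1 ⊕ 3 = 2.
P[3]: D(K, 1) = 0; 0 ⊕ 2 = 2.

P[1] = 14, P[2] = 2, P[3] = 2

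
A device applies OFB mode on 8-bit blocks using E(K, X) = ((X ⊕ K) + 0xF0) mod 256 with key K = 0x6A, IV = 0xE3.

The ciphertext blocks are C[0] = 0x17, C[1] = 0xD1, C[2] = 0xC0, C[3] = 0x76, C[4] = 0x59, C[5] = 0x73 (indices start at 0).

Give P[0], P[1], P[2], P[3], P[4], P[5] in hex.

OFB decryption: S_i = E(K, S_{i−1}) with S_{−1} = IV; P_i = C_i ⊕ S_i.
P[0]: S = E(K, 0xE3) = 0x79; 0x17 ⊕ 0x79 = 0x6E.
P[1]: S = E(K, 0x79) = 0x03; 0xD1 ⊕ 0x03 = 0xD2.
P[2]: S = E(K, 0x03) = 0x59; 0xC0 ⊕ 0x59 = 0x99.
P[3]: S = E(K, 0x59) = 0x23; 0x76 ⊕ 0x23 = 0x55.
P[4]: S = E(K, 0x23) = 0x39; 0x59 ⊕ 0x39 = 0x60.
P[5]: S = E(K, 0x39) = 0x43; 0x73 ⊕ 0x43 = 0x30.

P[0] = 0x6E, P[1] = 0xD2, P[2] = 0x99, P[3] = 0x55, P[4] = 0x60, P[5] = 0x30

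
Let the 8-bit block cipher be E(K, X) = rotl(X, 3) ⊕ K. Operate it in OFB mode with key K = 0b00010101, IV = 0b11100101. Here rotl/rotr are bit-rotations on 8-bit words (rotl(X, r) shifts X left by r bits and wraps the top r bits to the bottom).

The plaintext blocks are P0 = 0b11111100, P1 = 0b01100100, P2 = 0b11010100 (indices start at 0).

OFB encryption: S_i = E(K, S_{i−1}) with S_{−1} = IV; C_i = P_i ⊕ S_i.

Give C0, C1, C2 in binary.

C0: S = E(K, 0b11100101) = 0b00111010; 0b11111100 ⊕ 0b00111010 = 0b11000110.
C1: S = E(K, 0b00111010) = 0b11000100; 0b01100100 ⊕ 0b11000100 = 0b10100000.
C2: S = E(K, 0b11000100) = 0b00110011; 0b11010100 ⊕ 0b00110011 = 0b11100111.

C0 = 0b11000110, C1 = 0b10100000, C2 = 0b11100111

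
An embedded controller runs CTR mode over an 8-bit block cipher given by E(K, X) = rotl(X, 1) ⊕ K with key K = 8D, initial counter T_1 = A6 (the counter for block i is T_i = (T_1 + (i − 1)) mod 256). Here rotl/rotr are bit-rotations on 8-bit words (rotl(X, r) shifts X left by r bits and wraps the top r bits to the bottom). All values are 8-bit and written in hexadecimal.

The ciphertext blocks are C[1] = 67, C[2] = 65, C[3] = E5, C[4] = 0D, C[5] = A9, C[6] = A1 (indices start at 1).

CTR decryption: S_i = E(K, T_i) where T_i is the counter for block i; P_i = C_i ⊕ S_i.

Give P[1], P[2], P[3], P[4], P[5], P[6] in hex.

P[1]: T = A6, S = E(K, T) = C0; 67 ⊕ C0 = A7.
P[2]: T = A7, S = E(K, T) = C2; 65 ⊕ C2 = A7.
P[3]: T = A8, S = E(K, T) = DC; E5 ⊕ DC = 39.
P[4]: T = A9, S = E(K, T) = DE; 0D ⊕ DE = D3.
P[5]: T = AA, S = E(K, T) = D8; A9 ⊕ D8 = 71.
P[6]: T = AB, S = E(K, T) = DA; A1 ⊕ DA = 7B.

P[1] = A7, P[2] = A7, P[3] = 39, P[4] = D3, P[5] = 71, P[6] = 7B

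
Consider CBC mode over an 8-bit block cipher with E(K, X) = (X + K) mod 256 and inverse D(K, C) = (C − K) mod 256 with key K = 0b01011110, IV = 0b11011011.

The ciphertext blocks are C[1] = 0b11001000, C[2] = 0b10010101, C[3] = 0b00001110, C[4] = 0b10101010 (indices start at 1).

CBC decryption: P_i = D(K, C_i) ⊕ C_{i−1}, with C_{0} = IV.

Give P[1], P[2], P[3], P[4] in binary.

P[1]: D(K, 0b11001000) = 0b01101010; 0b01101010 ⊕ 0b11011011 = 0b10110001.
P[2]: D(K, 0b10010101) = 0b00110111; 0b00110111 ⊕ 0b11001000 = 0b11111111.
P[3]: D(K, 0b00001110) = 0b10110000; 0b10110000 ⊕ 0b10010101 = 0b00100101.
P[4]: D(K, 0b10101010) = 0b01001100; 0b01001100 ⊕ 0b00001110 = 0b01000010.

P[1] = 0b10110001, P[2] = 0b11111111, P[3] = 0b00100101, P[4] = 0b01000010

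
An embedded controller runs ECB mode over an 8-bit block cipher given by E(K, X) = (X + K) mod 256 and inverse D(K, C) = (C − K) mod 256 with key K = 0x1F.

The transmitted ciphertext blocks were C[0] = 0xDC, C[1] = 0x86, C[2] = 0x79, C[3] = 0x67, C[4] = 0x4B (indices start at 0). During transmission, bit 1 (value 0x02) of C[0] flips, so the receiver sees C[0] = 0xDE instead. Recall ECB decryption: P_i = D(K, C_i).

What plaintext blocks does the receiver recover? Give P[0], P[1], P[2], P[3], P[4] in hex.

P[0] = 0xBF, P[1] = 0x67, P[2] = 0x5A, P[3] = 0x48, P[4] = 0x2C

Only C[0] changed, to 0xDE. In ECB, a change in C_i affects only P_i. Decrypting the received ciphertext:
P[0]: D(K, 0xDE) = 0xBF.
P[1]: D(K, 0x86) = 0x67.
P[2]: D(K, 0x79) = 0x5A.
P[3]: D(K, 0x67) = 0x48.
P[4]: D(K, 0x4B) = 0x2C.
Blocks that differ from the original plaintext: P[0].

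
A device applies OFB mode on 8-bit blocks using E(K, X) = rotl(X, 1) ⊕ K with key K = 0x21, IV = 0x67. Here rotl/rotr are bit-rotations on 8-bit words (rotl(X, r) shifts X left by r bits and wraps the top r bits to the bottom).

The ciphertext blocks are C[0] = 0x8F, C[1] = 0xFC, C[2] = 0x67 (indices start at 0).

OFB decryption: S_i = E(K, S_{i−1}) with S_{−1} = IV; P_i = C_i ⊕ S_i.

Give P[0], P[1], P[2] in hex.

P[0] = 0x60, P[1] = 0x02, P[2] = 0xBB

P[0]: S = E(K, 0x67) = 0xEF; 0x8F ⊕ 0xEF = 0x60.
P[1]: S = E(K, 0xEF) = 0xFE; 0xFC ⊕ 0xFE = 0x02.
P[2]: S = E(K, 0xFE) = 0xDC; 0x67 ⊕ 0xDC = 0xBB.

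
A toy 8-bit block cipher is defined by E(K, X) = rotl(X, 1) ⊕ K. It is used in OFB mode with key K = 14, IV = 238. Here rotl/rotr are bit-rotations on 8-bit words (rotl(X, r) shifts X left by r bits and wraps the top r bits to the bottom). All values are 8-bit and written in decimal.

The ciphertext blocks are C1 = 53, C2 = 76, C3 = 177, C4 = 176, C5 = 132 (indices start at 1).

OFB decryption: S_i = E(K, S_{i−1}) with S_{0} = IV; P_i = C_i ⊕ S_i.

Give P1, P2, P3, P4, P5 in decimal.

P1 = 230, P2 = 229, P3 = 236, P4 = 4, P5 = 227

P1: S = E(K, 238) = 211; 53 ⊕ 211 = 230.
P2: S = E(K, 211) = 169; 76 ⊕ 169 = 229.
P3: S = E(K, 169) = 93; 177 ⊕ 93 = 236.
P4: S = E(K, 93) = 180; 176 ⊕ 180 = 4.
P5: S = E(K, 180) = 103; 132 ⊕ 103 = 227.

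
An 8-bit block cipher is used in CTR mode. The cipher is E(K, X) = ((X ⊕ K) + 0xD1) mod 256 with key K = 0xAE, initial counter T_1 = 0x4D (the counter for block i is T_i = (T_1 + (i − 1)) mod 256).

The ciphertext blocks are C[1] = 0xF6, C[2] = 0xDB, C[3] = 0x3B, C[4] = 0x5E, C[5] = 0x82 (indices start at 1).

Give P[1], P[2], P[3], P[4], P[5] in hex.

P[1] = 0x42, P[2] = 0x6A, P[3] = 0x89, P[4] = 0x91, P[5] = 0x52

CTR decryption: S_i = E(K, T_i) where T_i is the counter for block i; P_i = C_i ⊕ S_i.
P[1]: T = 0x4D, S = E(K, T) = 0xB4; 0xF6 ⊕ 0xB4 = 0x42.
P[2]: T = 0x4E, S = E(K, T) = 0xB1; 0xDB ⊕ 0xB1 = 0x6A.
P[3]: T = 0x4F, S = E(K, T) = 0xB2; 0x3B ⊕ 0xB2 = 0x89.
P[4]: T = 0x50, S = E(K, T) = 0xCF; 0x5E ⊕ 0xCF = 0x91.
P[5]: T = 0x51, S = E(K, T) = 0xD0; 0x82 ⊕ 0xD0 = 0x52.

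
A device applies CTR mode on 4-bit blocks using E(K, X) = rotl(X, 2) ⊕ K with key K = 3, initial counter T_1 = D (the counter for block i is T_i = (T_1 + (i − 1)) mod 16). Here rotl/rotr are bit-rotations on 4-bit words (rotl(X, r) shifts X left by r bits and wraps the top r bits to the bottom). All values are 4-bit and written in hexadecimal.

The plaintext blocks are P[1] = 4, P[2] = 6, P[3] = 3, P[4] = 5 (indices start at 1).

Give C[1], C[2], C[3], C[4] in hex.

CTR encryption: S_i = E(K, T_i) where T_i is the counter for block i; C_i = P_i ⊕ S_i.
C[1]: T = D, S = E(K, T) = 4; 4 ⊕ 4 = 0.
C[2]: T = E, S = E(K, T) = 8; 6 ⊕ 8 = E.
C[3]: T = F, S = E(K, T) = C; 3 ⊕ C = F.
C[4]: T = 0, S = E(K, T) = 3; 5 ⊕ 3 = 6.

C[1] = 0, C[2] = E, C[3] = F, C[4] = 6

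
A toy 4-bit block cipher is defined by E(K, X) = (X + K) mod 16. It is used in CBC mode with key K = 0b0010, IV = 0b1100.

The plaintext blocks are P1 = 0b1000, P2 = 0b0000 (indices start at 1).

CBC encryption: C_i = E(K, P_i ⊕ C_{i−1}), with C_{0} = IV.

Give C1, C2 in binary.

C1: P1 ⊕ 0b1100 = 0b0100; E(K, 0b0100) = 0b0110.
C2: P2 ⊕ 0b0110 = 0b0110; E(K, 0b0110) = 0b1000.

C1 = 0b0110, C2 = 0b1000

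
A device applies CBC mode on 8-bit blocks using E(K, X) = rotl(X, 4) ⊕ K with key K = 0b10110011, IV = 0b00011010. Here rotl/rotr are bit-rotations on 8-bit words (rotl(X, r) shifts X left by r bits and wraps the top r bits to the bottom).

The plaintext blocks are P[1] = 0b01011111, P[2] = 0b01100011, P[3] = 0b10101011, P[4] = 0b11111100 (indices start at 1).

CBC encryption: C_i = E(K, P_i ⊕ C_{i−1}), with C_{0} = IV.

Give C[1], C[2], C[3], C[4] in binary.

C[1] = 0b11100111, C[2] = 0b11111011, C[3] = 0b10110110, C[4] = 0b00010111

C[1]: P[1] ⊕ 0b00011010 = 0b01000101; E(K, 0b01000101) = 0b11100111.
C[2]: P[2] ⊕ 0b11100111 = 0b10000100; E(K, 0b10000100) = 0b11111011.
C[3]: P[3] ⊕ 0b11111011 = 0b01010000; E(K, 0b01010000) = 0b10110110.
C[4]: P[4] ⊕ 0b10110110 = 0b01001010; E(K, 0b01001010) = 0b00010111.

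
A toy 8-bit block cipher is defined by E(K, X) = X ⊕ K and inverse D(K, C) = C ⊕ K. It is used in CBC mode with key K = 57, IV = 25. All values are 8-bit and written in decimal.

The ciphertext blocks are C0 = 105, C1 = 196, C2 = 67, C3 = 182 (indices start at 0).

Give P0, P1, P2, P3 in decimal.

P0 = 73, P1 = 148, P2 = 190, P3 = 204

CBC decryption: P_i = D(K, C_i) ⊕ C_{i−1}, with C_{−1} = IV.
P0: D(K, 105) = 80; 80 ⊕ 25 = 73.
P1: D(K, 196) = 253; 253 ⊕ 105 = 148.
P2: D(K, 67) = 122; 122 ⊕ 196 = 190.
P3: D(K, 182) = 143; 143 ⊕ 67 = 204.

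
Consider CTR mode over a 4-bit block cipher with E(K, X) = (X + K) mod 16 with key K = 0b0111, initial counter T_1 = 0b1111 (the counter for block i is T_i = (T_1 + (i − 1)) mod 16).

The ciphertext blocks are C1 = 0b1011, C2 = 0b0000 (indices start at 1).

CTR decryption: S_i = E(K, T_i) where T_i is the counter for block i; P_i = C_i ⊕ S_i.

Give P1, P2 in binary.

P1: T = 0b1111, S = E(K, T) = 0b0110; 0b1011 ⊕ 0b0110 = 0b1101.
P2: T = 0b0000, S = E(K, T) = 0b0111; 0b0000 ⊕ 0b0111 = 0b0111.

P1 = 0b1101, P2 = 0b0111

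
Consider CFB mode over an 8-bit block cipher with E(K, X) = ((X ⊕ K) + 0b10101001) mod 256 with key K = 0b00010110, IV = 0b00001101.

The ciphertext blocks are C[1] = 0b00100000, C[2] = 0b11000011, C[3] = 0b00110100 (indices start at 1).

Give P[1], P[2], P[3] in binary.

P[1] = 0b11100100, P[2] = 0b00011100, P[3] = 0b01001010

CFB decryption: P_i = C_i ⊕ E(K, C_{i−1}), with C_{0} = IV.
P[1]: E(K, 0b00001101) = 0b11000100; 0b00100000 ⊕ 0b11000100 = 0b11100100.
P[2]: E(K, 0b00100000) = 0b11011111; 0b11000011 ⊕ 0b11011111 = 0b00011100.
P[3]: E(K, 0b11000011) = 0b01111110; 0b00110100 ⊕ 0b01111110 = 0b01001010.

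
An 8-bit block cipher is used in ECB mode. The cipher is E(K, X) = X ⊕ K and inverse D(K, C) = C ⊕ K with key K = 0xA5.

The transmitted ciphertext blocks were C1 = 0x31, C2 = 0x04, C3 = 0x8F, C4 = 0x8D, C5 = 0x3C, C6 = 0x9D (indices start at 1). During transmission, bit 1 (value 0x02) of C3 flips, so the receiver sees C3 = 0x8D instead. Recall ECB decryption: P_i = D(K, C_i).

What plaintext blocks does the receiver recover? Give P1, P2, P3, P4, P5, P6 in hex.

P1 = 0x94, P2 = 0xA1, P3 = 0x28, P4 = 0x28, P5 = 0x99, P6 = 0x38

Only C3 changed, to 0x8D. In ECB, a change in C_i affects only P_i. Decrypting the received ciphertext:
P1: D(K, 0x31) = 0x94.
P2: D(K, 0x04) = 0xA1.
P3: D(K, 0x8D) = 0x28.
P4: D(K, 0x8D) = 0x28.
P5: D(K, 0x3C) = 0x99.
P6: D(K, 0x9D) = 0x38.
Blocks that differ from the original plaintext: P3.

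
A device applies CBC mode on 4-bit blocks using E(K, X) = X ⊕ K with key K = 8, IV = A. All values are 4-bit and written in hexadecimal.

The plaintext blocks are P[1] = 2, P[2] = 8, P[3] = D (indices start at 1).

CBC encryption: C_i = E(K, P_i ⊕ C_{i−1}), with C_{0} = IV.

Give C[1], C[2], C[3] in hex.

C[1]: P[1] ⊕ A = 8; E(K, 8) = 0.
C[2]: P[2] ⊕ 0 = 8; E(K, 8) = 0.
C[3]: P[3] ⊕ 0 = D; E(K, D) = 5.

C[1] = 0, C[2] = 0, C[3] = 5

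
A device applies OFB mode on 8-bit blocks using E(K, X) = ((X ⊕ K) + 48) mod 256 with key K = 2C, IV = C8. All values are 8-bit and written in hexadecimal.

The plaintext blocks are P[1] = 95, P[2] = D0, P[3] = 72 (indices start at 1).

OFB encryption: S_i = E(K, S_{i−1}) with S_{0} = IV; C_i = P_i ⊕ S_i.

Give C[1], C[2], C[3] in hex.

C[1]: S = E(K, C8) = 2C; 95 ⊕ 2C = B9.
C[2]: S = E(K, 2C) = 48; D0 ⊕ 48 = 98.
C[3]: S = E(K, 48) = AC; 72 ⊕ AC = DE.

C[1] = B9, C[2] = 98, C[3] = DE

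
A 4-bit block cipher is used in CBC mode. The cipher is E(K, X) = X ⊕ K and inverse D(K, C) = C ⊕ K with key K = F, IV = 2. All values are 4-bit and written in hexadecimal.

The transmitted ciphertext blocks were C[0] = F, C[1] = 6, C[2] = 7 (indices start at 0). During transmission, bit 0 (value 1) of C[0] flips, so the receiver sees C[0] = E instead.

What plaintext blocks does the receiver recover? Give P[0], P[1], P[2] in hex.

P[0] = 3, P[1] = 7, P[2] = E

CBC decryption: P_i = D(K, C_i) ⊕ C_{i−1}, with C_{−1} = IV.
Only C[0] changed, to E. In CBC, a change in C_i garbles P_i and flips the same bit in P_{i+1}. Decrypting the received ciphertext:
P[0]: D(K, E) = 1; 1 ⊕ 2 = 3.
P[1]: D(K, 6) = 9; 9 ⊕ E = 7.
P[2]: D(K, 7) = 8; 8 ⊕ 6 = E.
Blocks that differ from the original plaintext: P[0], P[1].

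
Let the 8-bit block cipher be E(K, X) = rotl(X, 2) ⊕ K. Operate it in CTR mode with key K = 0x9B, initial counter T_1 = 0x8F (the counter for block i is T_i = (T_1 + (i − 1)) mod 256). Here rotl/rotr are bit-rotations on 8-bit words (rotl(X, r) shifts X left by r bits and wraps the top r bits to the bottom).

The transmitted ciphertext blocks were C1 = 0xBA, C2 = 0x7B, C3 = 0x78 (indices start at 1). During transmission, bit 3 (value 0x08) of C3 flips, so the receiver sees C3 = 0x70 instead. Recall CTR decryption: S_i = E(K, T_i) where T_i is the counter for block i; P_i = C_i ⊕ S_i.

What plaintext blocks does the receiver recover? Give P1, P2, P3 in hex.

P1 = 0x1F, P2 = 0xA2, P3 = 0xAD

Only C3 changed, to 0x70. In CTR, a change in C_i flips the same bit in P_i only; the keystream is unaffected. Decrypting the received ciphertext:
P1: T = 0x8F, S = E(K, T) = 0xA5; 0xBA ⊕ 0xA5 = 0x1F.
P2: T = 0x90, S = E(K, T) = 0xD9; 0x7B ⊕ 0xD9 = 0xA2.
P3: T = 0x91, S = E(K, T) = 0xDD; 0x70 ⊕ 0xDD = 0xAD.
Blocks that differ from the original plaintext: P3.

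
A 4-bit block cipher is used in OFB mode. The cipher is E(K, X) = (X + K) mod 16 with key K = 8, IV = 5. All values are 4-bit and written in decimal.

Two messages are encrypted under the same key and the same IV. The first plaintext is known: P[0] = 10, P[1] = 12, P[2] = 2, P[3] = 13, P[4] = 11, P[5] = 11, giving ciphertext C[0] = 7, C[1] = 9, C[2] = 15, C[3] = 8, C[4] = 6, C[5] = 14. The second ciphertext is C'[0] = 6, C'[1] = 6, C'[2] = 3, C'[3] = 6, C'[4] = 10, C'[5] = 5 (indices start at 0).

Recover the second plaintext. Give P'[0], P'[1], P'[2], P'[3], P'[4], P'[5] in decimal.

P'[0] = 11, P'[1] = 3, P'[2] = 14, P'[3] = 3, P'[4] = 7, P'[5] = 0

In OFB with a reused IV, both messages share the same keystream S_i, so C_i ⊕ C'_i = P_i ⊕ P'_i and thus P'_i = P_i ⊕ C_i ⊕ C'_i.
P'[0]: 10 ⊕ 7 ⊕ 6 = 11.
P'[1]: 12 ⊕ 9 ⊕ 6 = 3.
P'[2]: 2 ⊕ 15 ⊕ 3 = 14.
P'[3]: 13 ⊕ 8 ⊕ 6 = 3.
P'[4]: 11 ⊕ 6 ⊕ 10 = 7.
P'[5]: 11 ⊕ 14 ⊕ 5 = 0.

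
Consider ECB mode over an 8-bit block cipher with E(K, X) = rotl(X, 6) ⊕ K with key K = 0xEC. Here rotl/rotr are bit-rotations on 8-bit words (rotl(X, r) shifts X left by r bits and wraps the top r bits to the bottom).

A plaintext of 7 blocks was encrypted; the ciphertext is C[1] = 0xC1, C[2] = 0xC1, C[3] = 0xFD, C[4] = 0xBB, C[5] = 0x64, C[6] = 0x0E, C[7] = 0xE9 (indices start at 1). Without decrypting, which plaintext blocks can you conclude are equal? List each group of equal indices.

ECB encrypts each block independently with the same key, so equal ciphertext blocks imply equal plaintext blocks.
C[1] = C[2] = 0xC1, so P[1] = P[2].

P[1] = P[2]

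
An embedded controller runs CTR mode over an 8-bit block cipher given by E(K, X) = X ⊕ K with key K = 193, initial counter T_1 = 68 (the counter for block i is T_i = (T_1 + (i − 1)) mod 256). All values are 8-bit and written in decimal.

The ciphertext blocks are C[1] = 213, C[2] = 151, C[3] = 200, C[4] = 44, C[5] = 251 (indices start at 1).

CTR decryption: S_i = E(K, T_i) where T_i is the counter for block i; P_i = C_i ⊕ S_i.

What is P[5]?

P[5]: T = 72, S = E(K, T) = 137; 251 ⊕ 137 = 114.

P[5] = 114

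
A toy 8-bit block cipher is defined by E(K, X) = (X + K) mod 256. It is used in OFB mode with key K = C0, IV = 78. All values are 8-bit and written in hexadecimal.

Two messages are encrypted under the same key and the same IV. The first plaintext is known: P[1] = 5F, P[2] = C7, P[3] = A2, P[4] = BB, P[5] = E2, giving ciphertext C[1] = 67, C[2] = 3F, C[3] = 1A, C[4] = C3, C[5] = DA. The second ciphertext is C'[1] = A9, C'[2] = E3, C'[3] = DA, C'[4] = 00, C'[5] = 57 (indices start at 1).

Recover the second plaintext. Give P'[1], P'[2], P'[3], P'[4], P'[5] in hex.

P'[1] = 91, P'[2] = 1B, P'[3] = 62, P'[4] = 78, P'[5] = 6F

In OFB with a reused IV, both messages share the same keystream S_i, so C_i ⊕ C'_i = P_i ⊕ P'_i and thus P'_i = P_i ⊕ C_i ⊕ C'_i.
P'[1]: 5F ⊕ 67 ⊕ A9 = 91.
P'[2]: C7 ⊕ 3F ⊕ E3 = 1B.
P'[3]: A2 ⊕ 1A ⊕ DA = 62.
P'[4]: BB ⊕ C3 ⊕ 00 = 78.
P'[5]: E2 ⊕ DA ⊕ 57 = 6F.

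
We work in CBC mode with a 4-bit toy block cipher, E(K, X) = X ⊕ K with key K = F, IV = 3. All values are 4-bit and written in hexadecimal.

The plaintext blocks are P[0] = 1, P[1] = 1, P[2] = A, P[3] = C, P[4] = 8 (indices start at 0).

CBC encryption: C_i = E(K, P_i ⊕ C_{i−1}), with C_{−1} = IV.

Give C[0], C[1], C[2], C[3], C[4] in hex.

C[0] = D, C[1] = 3, C[2] = 6, C[3] = 5, C[4] = 2

C[0]: P[0] ⊕ 3 = 2; E(K, 2) = D.
C[1]: P[1] ⊕ D = C; E(K, C) = 3.
C[2]: P[2] ⊕ 3 = 9; E(K, 9) = 6.
C[3]: P[3] ⊕ 6 = A; E(K, A) = 5.
C[4]: P[4] ⊕ 5 = D; E(K, D) = 2.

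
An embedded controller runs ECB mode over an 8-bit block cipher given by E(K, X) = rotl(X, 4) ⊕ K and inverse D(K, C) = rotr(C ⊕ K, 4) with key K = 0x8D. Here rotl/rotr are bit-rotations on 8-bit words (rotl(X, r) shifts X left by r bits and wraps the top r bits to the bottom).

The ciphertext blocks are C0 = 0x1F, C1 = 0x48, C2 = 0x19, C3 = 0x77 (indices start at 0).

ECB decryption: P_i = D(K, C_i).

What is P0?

P0: D(K, 0x1F) = 0x29.

P0 = 0x29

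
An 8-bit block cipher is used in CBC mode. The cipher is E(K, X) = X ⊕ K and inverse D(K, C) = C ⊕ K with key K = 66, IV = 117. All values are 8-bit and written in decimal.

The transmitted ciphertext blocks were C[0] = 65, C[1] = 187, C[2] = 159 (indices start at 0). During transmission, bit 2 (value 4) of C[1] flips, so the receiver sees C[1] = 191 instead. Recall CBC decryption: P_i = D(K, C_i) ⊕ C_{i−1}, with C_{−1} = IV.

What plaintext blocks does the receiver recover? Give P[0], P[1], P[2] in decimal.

P[0] = 118, P[1] = 188, P[2] = 98

Only C[1] changed, to 191. In CBC, a change in C_i garbles P_i and flips the same bit in P_{i+1}. Decrypting the received ciphertext:
P[0]: D(K, 65) = 3; 3 ⊕ 117 = 118.
P[1]: D(K, 191) = 253; 253 ⊕ 65 = 188.
P[2]: D(K, 159) = 221; 221 ⊕ 191 = 98.
Blocks that differ from the original plaintext: P[1], P[2].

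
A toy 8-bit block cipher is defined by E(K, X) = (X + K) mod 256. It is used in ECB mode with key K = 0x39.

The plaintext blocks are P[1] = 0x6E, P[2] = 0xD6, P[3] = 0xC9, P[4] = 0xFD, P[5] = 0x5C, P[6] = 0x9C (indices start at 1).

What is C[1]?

ECB encryption: C_i = E(K, P_i).
C[1]: E(K, 0x6E) = 0xA7.

C[1] = 0xA7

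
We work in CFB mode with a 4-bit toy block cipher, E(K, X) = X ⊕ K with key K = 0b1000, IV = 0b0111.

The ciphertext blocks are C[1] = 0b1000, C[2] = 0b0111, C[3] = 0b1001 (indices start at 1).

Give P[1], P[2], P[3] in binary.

P[1] = 0b0111, P[2] = 0b0111, P[3] = 0b0110

CFB decryption: P_i = C_i ⊕ E(K, C_{i−1}), with C_{0} = IV.
P[1]: E(K, 0b0111) = 0b1111; 0b1000 ⊕ 0b1111 = 0b0111.
P[2]: E(K, 0b1000) = 0b0000; 0b0111 ⊕ 0b0000 = 0b0111.
P[3]: E(K, 0b0111) = 0b1111; 0b1001 ⊕ 0b1111 = 0b0110.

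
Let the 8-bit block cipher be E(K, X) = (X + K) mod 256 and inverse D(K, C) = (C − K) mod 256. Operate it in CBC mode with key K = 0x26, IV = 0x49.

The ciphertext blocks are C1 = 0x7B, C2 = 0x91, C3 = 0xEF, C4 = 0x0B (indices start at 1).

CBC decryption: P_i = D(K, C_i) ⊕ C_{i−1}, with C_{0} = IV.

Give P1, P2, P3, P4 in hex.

P1: D(K, 0x7B) = 0x55; 0x55 ⊕ 0x49 = 0x1C.
P2: D(K, 0x91) = 0x6B; 0x6B ⊕ 0x7B = 0x10.
P3: D(K, 0xEF) = 0xC9; 0xC9 ⊕ 0x91 = 0x58.
P4: D(K, 0x0B) = 0xE5; 0xE5 ⊕ 0xEF = 0x0A.

P1 = 0x1C, P2 = 0x10, P3 = 0x58, P4 = 0x0A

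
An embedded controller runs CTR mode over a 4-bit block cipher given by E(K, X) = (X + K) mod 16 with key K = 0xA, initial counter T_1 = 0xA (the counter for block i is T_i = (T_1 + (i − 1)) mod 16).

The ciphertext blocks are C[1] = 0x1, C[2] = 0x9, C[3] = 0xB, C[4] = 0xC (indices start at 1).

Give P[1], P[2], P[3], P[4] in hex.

P[1] = 0x5, P[2] = 0xC, P[3] = 0xD, P[4] = 0xB

CTR decryption: S_i = E(K, T_i) where T_i is the counter for block i; P_i = C_i ⊕ S_i.
P[1]: T = 0xA, S = E(K, T) = 0x4; 0x1 ⊕ 0x4 = 0x5.
P[2]: T = 0xB, S = E(K, T) = 0x5; 0x9 ⊕ 0x5 = 0xC.
P[3]: T = 0xC, S = E(K, T) = 0x6; 0xB ⊕ 0x6 = 0xD.
P[4]: T = 0xD, S = E(K, T) = 0x7; 0xC ⊕ 0x7 = 0xB.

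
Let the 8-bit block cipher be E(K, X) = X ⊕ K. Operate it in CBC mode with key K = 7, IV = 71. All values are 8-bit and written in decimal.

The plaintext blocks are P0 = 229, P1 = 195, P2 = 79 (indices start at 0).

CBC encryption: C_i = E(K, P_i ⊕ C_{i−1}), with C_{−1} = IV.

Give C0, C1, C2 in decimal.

C0 = 165, C1 = 97, C2 = 41

C0: P0 ⊕ 71 = 162; E(K, 162) = 165.
C1: P1 ⊕ 165 = 102; E(K, 102) = 97.
C2: P2 ⊕ 97 = 46; E(K, 46) = 41.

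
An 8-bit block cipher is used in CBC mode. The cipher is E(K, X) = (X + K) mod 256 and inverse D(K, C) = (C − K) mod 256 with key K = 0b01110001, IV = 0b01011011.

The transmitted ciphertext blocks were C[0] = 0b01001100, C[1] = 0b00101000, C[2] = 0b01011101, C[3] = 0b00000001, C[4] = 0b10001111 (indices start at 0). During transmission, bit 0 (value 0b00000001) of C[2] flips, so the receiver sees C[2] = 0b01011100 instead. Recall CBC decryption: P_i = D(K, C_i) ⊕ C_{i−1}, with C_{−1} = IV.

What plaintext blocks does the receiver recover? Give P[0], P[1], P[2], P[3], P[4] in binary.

Only C[2] changed, to 0b01011100. In CBC, a change in C_i garbles P_i and flips the same bit in P_{i+1}. Decrypting the received ciphertext:
P[0]: D(K, 0b01001100) = 0b11011011; 0b11011011 ⊕ 0b01011011 = 0b10000000.
P[1]: D(K, 0b00101000) = 0b10110111; 0b10110111 ⊕ 0b01001100 = 0b11111011.
P[2]: D(K, 0b01011100) = 0b11101011; 0b11101011 ⊕ 0b00101000 = 0b11000011.
P[3]: D(K, 0b00000001) = 0b10010000; 0b10010000 ⊕ 0b01011100 = 0b11001100.
P[4]: D(K, 0b10001111) = 0b00011110; 0b00011110 ⊕ 0b00000001 = 0b00011111.
Blocks that differ from the original plaintext: P[2], P[3].

P[0] = 0b10000000, P[1] = 0b11111011, P[2] = 0b11000011, P[3] = 0b11001100, P[4] = 0b00011111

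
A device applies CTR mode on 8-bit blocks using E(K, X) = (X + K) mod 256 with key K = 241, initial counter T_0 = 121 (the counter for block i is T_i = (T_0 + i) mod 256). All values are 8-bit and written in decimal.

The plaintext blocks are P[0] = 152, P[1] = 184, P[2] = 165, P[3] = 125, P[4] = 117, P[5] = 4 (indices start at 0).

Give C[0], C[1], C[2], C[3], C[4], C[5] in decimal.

C[0] = 242, C[1] = 211, C[2] = 201, C[3] = 16, C[4] = 27, C[5] = 107

CTR encryption: S_i = E(K, T_i) where T_i is the counter for block i; C_i = P_i ⊕ S_i.
C[0]: T = 121, S = E(K, T) = 106; 152 ⊕ 106 = 242.
C[1]: T = 122, S = E(K, T) = 107; 184 ⊕ 107 = 211.
C[2]: T = 123, S = E(K, T) = 108; 165 ⊕ 108 = 201.
C[3]: T = 124, S = E(K, T) = 109; 125 ⊕ 109 = 16.
C[4]: T = 125, S = E(K, T) = 110; 117 ⊕ 110 = 27.
C[5]: T = 126, S = E(K, T) = 111; 4 ⊕ 111 = 107.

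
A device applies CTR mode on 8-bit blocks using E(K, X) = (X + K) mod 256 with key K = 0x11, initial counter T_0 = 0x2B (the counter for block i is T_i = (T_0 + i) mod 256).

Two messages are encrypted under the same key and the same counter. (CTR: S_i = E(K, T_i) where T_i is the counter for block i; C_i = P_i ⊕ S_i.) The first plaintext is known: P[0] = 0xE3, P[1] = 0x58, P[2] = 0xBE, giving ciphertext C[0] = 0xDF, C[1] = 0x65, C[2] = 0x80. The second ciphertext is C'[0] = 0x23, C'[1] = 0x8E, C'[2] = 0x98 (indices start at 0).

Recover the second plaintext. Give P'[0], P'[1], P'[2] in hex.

P'[0] = 0x1F, P'[1] = 0xB3, P'[2] = 0xA6

In CTR with a reused counter, both messages share the same keystream S_i, so C_i ⊕ C'_i = P_i ⊕ P'_i and thus P'_i = P_i ⊕ C_i ⊕ C'_i.
P'[0]: 0xE3 ⊕ 0xDF ⊕ 0x23 = 0x1F.
P'[1]: 0x58 ⊕ 0x65 ⊕ 0x8E = 0xB3.
P'[2]: 0xBE ⊕ 0x80 ⊕ 0x98 = 0xA6.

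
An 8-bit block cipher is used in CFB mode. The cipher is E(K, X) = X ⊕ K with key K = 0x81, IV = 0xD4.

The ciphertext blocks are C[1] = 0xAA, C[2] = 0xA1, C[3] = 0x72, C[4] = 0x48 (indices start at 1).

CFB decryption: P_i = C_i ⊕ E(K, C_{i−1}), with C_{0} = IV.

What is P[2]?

P[2]: E(K, 0xAA) = 0x2B; 0xA1 ⊕ 0x2B = 0x8A.

P[2] = 0x8A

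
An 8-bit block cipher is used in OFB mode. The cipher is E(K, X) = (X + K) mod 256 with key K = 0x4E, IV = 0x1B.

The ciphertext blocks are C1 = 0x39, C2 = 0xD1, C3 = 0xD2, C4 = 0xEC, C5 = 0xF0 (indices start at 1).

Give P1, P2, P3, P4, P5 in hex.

P1 = 0x50, P2 = 0x66, P3 = 0xD7, P4 = 0xBF, P5 = 0x51

OFB decryption: S_i = E(K, S_{i−1}) with S_{0} = IV; P_i = C_i ⊕ S_i.
P1: S = E(K, 0x1B) = 0x69; 0x39 ⊕ 0x69 = 0x50.
P2: S = E(K, 0x69) = 0xB7; 0xD1 ⊕ 0xB7 = 0x66.
P3: S = E(K, 0xB7) = 0x05; 0xD2 ⊕ 0x05 = 0xD7.
P4: S = E(K, 0x05) = 0x53; 0xEC ⊕ 0x53 = 0xBF.
P5: S = E(K, 0x53) = 0xA1; 0xF0 ⊕ 0xA1 = 0x51.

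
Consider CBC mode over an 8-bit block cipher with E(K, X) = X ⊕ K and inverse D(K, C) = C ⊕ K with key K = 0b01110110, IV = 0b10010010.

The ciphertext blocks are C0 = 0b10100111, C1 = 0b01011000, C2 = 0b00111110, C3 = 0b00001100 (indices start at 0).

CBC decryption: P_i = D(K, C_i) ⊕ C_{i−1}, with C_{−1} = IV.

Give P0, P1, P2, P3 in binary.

P0: D(K, 0b10100111) = 0b11010001; 0b11010001 ⊕ 0b10010010 = 0b01000011.
P1: D(K, 0b01011000) = 0b00101110; 0b00101110 ⊕ 0b10100111 = 0b10001001.
P2: D(K, 0b00111110) = 0b01001000; 0b01001000 ⊕ 0b01011000 = 0b00010000.
P3: D(K, 0b00001100) = 0b01111010; 0b01111010 ⊕ 0b00111110 = 0b01000100.

P0 = 0b01000011, P1 = 0b10001001, P2 = 0b00010000, P3 = 0b01000100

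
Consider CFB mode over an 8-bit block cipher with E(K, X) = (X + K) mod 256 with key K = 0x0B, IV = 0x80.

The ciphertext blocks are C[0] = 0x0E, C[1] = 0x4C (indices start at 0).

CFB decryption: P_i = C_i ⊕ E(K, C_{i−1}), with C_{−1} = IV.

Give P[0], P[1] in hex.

P[0]: E(K, 0x80) = 0x8B; 0x0E ⊕ 0x8B = 0x85.
P[1]: E(K, 0x0E) = 0x19; 0x4C ⊕ 0x19 = 0x55.

P[0] = 0x85, P[1] = 0x55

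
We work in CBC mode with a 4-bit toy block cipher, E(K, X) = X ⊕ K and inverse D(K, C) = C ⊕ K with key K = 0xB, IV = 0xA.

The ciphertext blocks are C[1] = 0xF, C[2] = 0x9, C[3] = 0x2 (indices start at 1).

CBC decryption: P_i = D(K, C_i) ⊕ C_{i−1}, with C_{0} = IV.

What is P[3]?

P[3] = 0x0

P[3]: D(K, 0x2) = 0x9; 0x9 ⊕ 0x9 = 0x0.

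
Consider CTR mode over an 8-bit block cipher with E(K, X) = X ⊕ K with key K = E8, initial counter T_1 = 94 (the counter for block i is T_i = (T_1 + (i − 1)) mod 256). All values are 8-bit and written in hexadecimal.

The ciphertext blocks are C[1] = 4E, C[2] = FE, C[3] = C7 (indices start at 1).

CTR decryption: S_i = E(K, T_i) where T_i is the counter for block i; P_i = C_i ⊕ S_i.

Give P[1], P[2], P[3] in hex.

P[1]: T = 94, S = E(K, T) = 7C; 4E ⊕ 7C = 32.
P[2]: T = 95, S = E(K, T) = 7D; FE ⊕ 7D = 83.
P[3]: T = 96, S = E(K, T) = 7E; C7 ⊕ 7E = B9.

P[1] = 32, P[2] = 83, P[3] = B9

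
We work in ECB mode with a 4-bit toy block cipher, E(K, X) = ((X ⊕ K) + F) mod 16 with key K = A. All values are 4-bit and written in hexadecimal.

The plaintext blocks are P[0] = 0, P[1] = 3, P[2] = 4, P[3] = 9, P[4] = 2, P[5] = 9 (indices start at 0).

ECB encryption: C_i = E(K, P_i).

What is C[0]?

C[0] = 9

C[0]: E(K, 0) = 9.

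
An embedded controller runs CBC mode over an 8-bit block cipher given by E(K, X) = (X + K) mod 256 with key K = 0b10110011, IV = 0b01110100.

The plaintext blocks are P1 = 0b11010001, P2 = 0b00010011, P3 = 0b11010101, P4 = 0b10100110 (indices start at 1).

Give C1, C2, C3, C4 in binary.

C1 = 0b01011000, C2 = 0b11111110, C3 = 0b11011110, C4 = 0b00101011

CBC encryption: C_i = E(K, P_i ⊕ C_{i−1}), with C_{0} = IV.
C1: P1 ⊕ 0b01110100 = 0b10100101; E(K, 0b10100101) = 0b01011000.
C2: P2 ⊕ 0b01011000 = 0b01001011; E(K, 0b01001011) = 0b11111110.
C3: P3 ⊕ 0b11111110 = 0b00101011; E(K, 0b00101011) = 0b11011110.
C4: P4 ⊕ 0b11011110 = 0b01111000; E(K, 0b01111000) = 0b00101011.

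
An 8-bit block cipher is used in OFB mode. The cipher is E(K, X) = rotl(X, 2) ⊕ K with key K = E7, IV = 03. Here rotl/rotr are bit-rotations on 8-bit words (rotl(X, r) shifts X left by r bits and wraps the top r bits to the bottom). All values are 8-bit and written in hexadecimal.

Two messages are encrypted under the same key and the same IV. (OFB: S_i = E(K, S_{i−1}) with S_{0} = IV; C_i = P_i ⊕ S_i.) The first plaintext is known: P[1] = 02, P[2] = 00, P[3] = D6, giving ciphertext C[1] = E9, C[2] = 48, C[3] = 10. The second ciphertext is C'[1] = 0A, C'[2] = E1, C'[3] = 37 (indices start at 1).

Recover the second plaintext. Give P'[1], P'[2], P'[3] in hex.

In OFB with a reused IV, both messages share the same keystream S_i, so C_i ⊕ C'_i = P_i ⊕ P'_i and thus P'_i = P_i ⊕ C_i ⊕ C'_i.
P'[1]: 02 ⊕ E9 ⊕ 0A = E1.
P'[2]: 00 ⊕ 48 ⊕ E1 = A9.
P'[3]: D6 ⊕ 10 ⊕ 37 = F1.

P'[1] = E1, P'[2] = A9, P'[3] = F1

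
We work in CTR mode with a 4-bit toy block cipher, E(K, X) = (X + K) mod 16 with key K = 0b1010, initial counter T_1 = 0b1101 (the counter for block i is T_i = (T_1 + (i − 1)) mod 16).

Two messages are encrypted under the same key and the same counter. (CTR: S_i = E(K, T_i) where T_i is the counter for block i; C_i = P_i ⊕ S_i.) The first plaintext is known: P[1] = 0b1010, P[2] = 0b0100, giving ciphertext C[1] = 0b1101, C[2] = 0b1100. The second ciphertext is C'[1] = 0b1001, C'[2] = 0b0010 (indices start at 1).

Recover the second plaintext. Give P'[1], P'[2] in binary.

In CTR with a reused counter, both messages share the same keystream S_i, so C_i ⊕ C'_i = P_i ⊕ P'_i and thus P'_i = P_i ⊕ C_i ⊕ C'_i.
P'[1]: 0b1010 ⊕ 0b1101 ⊕ 0b1001 = 0b1110.
P'[2]: 0b0100 ⊕ 0b1100 ⊕ 0b0010 = 0b1010.

P'[1] = 0b1110, P'[2] = 0b1010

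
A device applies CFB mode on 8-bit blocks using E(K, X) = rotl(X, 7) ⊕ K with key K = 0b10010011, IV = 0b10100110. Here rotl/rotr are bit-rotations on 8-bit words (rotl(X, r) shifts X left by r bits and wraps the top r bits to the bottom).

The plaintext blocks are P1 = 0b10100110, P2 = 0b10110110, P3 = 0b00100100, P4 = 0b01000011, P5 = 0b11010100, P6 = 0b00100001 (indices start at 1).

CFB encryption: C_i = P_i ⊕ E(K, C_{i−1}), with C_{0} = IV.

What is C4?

C1: E(K, 0b10100110) = 0b11000000; 0b10100110 ⊕ 0b11000000 = 0b01100110.
C2: E(K, 0b01100110) = 0b10100000; 0b10110110 ⊕ 0b10100000 = 0b00010110.
C3: E(K, 0b00010110) = 0b10011000; 0b00100100 ⊕ 0b10011000 = 0b10111100.
C4: E(K, 0b10111100) = 0b11001101; 0b01000011 ⊕ 0b11001101 = 0b10001110.

C4 = 0b10001110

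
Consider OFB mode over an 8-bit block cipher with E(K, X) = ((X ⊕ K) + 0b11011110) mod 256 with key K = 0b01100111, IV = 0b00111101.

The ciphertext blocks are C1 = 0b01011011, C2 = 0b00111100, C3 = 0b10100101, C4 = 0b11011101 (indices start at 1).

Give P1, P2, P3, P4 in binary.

OFB decryption: S_i = E(K, S_{i−1}) with S_{0} = IV; P_i = C_i ⊕ S_i.
P1: S = E(K, 0b00111101) = 0b00111000; 0b01011011 ⊕ 0b00111000 = 0b01100011.
P2: S = E(K, 0b00111000) = 0b00111101; 0b00111100 ⊕ 0b00111101 = 0b00000001.
P3: S = E(K, 0b00111101) = 0b00111000; 0b10100101 ⊕ 0b00111000 = 0b10011101.
P4: S = E(K, 0b00111000) = 0b00111101; 0b11011101 ⊕ 0b00111101 = 0b11100000.

P1 = 0b01100011, P2 = 0b00000001, P3 = 0b10011101, P4 = 0b11100000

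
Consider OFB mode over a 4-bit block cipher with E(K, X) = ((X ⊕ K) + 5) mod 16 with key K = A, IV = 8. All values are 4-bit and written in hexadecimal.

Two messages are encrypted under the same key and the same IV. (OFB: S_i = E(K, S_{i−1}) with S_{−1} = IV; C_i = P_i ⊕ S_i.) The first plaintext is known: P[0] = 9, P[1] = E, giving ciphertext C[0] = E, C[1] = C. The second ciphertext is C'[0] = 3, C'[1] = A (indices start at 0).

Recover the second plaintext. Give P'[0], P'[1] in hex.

In OFB with a reused IV, both messages share the same keystream S_i, so C_i ⊕ C'_i = P_i ⊕ P'_i and thus P'_i = P_i ⊕ C_i ⊕ C'_i.
P'[0]: 9 ⊕ E ⊕ 3 = 4.
P'[1]: E ⊕ C ⊕ A = 8.

P'[0] = 4, P'[1] = 8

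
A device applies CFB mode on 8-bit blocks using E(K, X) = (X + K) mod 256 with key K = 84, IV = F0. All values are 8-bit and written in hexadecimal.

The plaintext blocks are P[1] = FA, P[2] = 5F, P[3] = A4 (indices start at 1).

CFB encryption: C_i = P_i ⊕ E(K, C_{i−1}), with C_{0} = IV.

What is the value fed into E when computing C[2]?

C[1]: E(K, F0) = 74; FA ⊕ 74 = 8E.
C[2]: E(K, 8E) = 12; 5F ⊕ 12 = 4D.
So the input to E for block [2] is 8E.

8E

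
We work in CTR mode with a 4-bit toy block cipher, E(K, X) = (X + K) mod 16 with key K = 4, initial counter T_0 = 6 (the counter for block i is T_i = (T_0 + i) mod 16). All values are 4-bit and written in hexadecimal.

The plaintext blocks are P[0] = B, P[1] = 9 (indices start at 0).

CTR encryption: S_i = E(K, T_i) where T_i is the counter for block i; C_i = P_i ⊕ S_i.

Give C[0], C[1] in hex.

C[0]: T = 6, S = E(K, T) = A; B ⊕ A = 1.
C[1]: T = 7, S = E(K, T) = B; 9 ⊕ B = 2.

C[0] = 1, C[1] = 2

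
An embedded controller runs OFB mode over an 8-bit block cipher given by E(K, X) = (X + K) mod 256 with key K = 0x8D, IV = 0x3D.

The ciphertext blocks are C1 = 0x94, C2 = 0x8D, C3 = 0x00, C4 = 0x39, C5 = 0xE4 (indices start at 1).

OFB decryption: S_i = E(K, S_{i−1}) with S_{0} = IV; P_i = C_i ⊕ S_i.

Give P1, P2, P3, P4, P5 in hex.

P1 = 0x5E, P2 = 0xDA, P3 = 0xE4, P4 = 0x48, P5 = 0x1A

P1: S = E(K, 0x3D) = 0xCA; 0x94 ⊕ 0xCA = 0x5E.
P2: S = E(K, 0xCA) = 0x57; 0x8D ⊕ 0x57 = 0xDA.
P3: S = E(K, 0x57) = 0xE4; 0x00 ⊕ 0xE4 = 0xE4.
P4: S = E(K, 0xE4) = 0x71; 0x39 ⊕ 0x71 = 0x48.
P5: S = E(K, 0x71) = 0xFE; 0xE4 ⊕ 0xFE = 0x1A.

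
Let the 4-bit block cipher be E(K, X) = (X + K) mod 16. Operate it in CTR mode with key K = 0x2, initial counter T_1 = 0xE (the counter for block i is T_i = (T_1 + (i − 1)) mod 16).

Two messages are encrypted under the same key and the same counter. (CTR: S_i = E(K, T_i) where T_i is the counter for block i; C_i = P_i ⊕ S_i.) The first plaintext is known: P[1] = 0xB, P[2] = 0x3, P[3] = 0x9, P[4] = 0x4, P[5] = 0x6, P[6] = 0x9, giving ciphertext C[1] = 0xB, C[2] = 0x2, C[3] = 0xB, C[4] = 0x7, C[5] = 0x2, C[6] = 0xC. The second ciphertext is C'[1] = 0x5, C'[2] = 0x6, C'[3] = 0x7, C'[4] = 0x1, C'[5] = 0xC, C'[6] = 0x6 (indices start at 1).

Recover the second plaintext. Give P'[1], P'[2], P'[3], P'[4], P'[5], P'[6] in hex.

P'[1] = 0x5, P'[2] = 0x7, P'[3] = 0x5, P'[4] = 0x2, P'[5] = 0x8, P'[6] = 0x3

In CTR with a reused counter, both messages share the same keystream S_i, so C_i ⊕ C'_i = P_i ⊕ P'_i and thus P'_i = P_i ⊕ C_i ⊕ C'_i.
P'[1]: 0xB ⊕ 0xB ⊕ 0x5 = 0x5.
P'[2]: 0x3 ⊕ 0x2 ⊕ 0x6 = 0x7.
P'[3]: 0x9 ⊕ 0xB ⊕ 0x7 = 0x5.
P'[4]: 0x4 ⊕ 0x7 ⊕ 0x1 = 0x2.
P'[5]: 0x6 ⊕ 0x2 ⊕ 0xC = 0x8.
P'[6]: 0x9 ⊕ 0xC ⊕ 0x6 = 0x3.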